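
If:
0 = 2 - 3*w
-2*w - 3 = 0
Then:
No Solution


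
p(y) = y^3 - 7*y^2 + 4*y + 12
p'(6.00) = 28.00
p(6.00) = 0.00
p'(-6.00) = 196.00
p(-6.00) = -480.00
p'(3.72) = -6.56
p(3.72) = -18.51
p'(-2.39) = 54.60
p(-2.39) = -51.20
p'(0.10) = 2.63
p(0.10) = 12.33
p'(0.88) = -6.00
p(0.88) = 10.78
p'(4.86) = 6.82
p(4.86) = -19.11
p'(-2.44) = 56.02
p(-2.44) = -53.96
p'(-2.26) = 50.96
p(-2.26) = -44.34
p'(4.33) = -0.37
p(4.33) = -20.74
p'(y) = 3*y^2 - 14*y + 4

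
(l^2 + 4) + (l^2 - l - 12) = 2*l^2 - l - 8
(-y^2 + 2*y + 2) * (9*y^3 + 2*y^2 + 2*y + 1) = -9*y^5 + 16*y^4 + 20*y^3 + 7*y^2 + 6*y + 2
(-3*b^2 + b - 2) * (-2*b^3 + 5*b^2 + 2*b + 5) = 6*b^5 - 17*b^4 + 3*b^3 - 23*b^2 + b - 10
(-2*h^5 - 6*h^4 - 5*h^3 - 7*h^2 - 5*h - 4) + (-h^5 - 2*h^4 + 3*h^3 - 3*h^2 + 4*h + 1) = -3*h^5 - 8*h^4 - 2*h^3 - 10*h^2 - h - 3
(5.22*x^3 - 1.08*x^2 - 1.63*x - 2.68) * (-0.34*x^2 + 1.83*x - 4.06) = -1.7748*x^5 + 9.9198*x^4 - 22.6154*x^3 + 2.3131*x^2 + 1.7134*x + 10.8808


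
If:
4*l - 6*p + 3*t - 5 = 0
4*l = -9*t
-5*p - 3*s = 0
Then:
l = -9*t/4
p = -t - 5/6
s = 5*t/3 + 25/18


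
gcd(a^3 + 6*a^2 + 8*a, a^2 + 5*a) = a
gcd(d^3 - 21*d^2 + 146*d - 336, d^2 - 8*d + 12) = d - 6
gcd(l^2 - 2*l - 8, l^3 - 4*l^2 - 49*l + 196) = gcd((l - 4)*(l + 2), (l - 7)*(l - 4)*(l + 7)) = l - 4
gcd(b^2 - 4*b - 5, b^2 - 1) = b + 1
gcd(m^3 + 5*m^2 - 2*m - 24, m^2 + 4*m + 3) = m + 3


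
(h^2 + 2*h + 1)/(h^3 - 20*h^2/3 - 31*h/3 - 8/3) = 3*(h + 1)/(3*h^2 - 23*h - 8)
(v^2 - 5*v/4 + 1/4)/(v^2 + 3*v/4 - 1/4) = (v - 1)/(v + 1)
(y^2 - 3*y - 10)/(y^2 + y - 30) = (y + 2)/(y + 6)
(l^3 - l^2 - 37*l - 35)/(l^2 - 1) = (l^2 - 2*l - 35)/(l - 1)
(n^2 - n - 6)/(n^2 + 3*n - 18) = (n + 2)/(n + 6)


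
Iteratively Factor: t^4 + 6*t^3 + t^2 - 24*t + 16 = (t - 1)*(t^3 + 7*t^2 + 8*t - 16) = (t - 1)*(t + 4)*(t^2 + 3*t - 4) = (t - 1)^2*(t + 4)*(t + 4)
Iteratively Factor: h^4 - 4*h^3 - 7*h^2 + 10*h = (h)*(h^3 - 4*h^2 - 7*h + 10) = h*(h + 2)*(h^2 - 6*h + 5) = h*(h - 5)*(h + 2)*(h - 1)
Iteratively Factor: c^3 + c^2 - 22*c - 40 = (c + 2)*(c^2 - c - 20) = (c + 2)*(c + 4)*(c - 5)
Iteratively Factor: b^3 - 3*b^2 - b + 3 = (b - 3)*(b^2 - 1) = (b - 3)*(b - 1)*(b + 1)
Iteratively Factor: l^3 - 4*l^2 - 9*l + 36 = (l + 3)*(l^2 - 7*l + 12) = (l - 4)*(l + 3)*(l - 3)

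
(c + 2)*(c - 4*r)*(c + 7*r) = c^3 + 3*c^2*r + 2*c^2 - 28*c*r^2 + 6*c*r - 56*r^2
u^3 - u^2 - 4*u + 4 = (u - 2)*(u - 1)*(u + 2)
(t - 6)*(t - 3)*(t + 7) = t^3 - 2*t^2 - 45*t + 126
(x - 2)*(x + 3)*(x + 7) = x^3 + 8*x^2 + x - 42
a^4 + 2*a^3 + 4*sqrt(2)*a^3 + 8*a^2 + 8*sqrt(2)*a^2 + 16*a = a*(a + 2)*(a + 2*sqrt(2))^2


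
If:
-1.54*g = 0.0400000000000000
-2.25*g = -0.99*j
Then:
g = -0.03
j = -0.06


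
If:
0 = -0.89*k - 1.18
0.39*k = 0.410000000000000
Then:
No Solution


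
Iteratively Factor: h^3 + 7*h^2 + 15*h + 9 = (h + 3)*(h^2 + 4*h + 3) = (h + 1)*(h + 3)*(h + 3)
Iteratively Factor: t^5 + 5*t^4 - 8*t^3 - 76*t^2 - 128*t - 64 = (t - 4)*(t^4 + 9*t^3 + 28*t^2 + 36*t + 16) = (t - 4)*(t + 2)*(t^3 + 7*t^2 + 14*t + 8) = (t - 4)*(t + 2)^2*(t^2 + 5*t + 4) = (t - 4)*(t + 1)*(t + 2)^2*(t + 4)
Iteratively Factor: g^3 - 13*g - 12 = (g + 1)*(g^2 - g - 12) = (g - 4)*(g + 1)*(g + 3)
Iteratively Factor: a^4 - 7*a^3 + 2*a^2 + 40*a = (a - 4)*(a^3 - 3*a^2 - 10*a) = a*(a - 4)*(a^2 - 3*a - 10) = a*(a - 4)*(a + 2)*(a - 5)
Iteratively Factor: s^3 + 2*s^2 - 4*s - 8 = (s + 2)*(s^2 - 4) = (s + 2)^2*(s - 2)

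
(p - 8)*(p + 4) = p^2 - 4*p - 32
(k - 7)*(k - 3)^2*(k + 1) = k^4 - 12*k^3 + 38*k^2 - 12*k - 63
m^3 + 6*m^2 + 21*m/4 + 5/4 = (m + 1/2)^2*(m + 5)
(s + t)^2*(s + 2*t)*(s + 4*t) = s^4 + 8*s^3*t + 21*s^2*t^2 + 22*s*t^3 + 8*t^4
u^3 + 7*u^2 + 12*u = u*(u + 3)*(u + 4)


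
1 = 1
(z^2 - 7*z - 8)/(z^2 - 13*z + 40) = (z + 1)/(z - 5)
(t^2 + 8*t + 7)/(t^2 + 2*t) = (t^2 + 8*t + 7)/(t*(t + 2))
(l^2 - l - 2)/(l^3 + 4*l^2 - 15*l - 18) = (l - 2)/(l^2 + 3*l - 18)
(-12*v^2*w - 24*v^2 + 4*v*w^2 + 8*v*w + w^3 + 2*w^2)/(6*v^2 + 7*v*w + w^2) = (-2*v*w - 4*v + w^2 + 2*w)/(v + w)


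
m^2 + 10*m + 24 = (m + 4)*(m + 6)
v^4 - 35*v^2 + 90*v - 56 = (v - 4)*(v - 2)*(v - 1)*(v + 7)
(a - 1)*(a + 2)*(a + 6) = a^3 + 7*a^2 + 4*a - 12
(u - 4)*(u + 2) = u^2 - 2*u - 8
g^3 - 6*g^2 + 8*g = g*(g - 4)*(g - 2)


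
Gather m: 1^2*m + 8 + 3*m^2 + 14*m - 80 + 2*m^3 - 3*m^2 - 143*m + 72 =2*m^3 - 128*m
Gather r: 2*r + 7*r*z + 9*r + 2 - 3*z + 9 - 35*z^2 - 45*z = r*(7*z + 11) - 35*z^2 - 48*z + 11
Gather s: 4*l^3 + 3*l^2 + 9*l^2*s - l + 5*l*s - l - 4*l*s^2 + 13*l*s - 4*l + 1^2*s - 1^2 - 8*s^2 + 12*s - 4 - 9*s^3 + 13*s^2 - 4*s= 4*l^3 + 3*l^2 - 6*l - 9*s^3 + s^2*(5 - 4*l) + s*(9*l^2 + 18*l + 9) - 5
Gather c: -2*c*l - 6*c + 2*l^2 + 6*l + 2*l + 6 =c*(-2*l - 6) + 2*l^2 + 8*l + 6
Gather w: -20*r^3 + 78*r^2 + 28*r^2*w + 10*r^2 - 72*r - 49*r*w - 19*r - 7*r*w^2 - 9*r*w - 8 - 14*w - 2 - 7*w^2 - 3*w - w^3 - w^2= -20*r^3 + 88*r^2 - 91*r - w^3 + w^2*(-7*r - 8) + w*(28*r^2 - 58*r - 17) - 10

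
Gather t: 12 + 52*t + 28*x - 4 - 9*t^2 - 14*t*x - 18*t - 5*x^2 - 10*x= -9*t^2 + t*(34 - 14*x) - 5*x^2 + 18*x + 8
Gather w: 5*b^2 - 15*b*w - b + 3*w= 5*b^2 - b + w*(3 - 15*b)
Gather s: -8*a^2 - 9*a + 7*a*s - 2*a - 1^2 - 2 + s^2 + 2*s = -8*a^2 - 11*a + s^2 + s*(7*a + 2) - 3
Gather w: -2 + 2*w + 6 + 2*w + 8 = 4*w + 12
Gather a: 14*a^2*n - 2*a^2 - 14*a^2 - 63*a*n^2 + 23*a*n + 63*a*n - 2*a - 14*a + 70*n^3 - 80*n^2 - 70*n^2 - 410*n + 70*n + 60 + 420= a^2*(14*n - 16) + a*(-63*n^2 + 86*n - 16) + 70*n^3 - 150*n^2 - 340*n + 480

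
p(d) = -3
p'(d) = 0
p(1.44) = -3.00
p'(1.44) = 0.00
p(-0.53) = -3.00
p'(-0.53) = 0.00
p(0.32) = -3.00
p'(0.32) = 0.00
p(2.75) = -3.00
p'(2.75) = 0.00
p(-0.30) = -3.00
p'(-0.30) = 0.00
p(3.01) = -3.00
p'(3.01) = 0.00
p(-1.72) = -3.00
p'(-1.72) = 0.00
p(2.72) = -3.00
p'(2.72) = 0.00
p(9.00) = -3.00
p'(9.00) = 0.00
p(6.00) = -3.00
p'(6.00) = 0.00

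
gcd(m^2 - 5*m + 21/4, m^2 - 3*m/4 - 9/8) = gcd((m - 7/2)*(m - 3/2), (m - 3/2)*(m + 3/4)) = m - 3/2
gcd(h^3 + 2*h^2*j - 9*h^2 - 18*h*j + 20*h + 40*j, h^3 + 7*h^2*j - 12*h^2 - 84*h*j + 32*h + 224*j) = h - 4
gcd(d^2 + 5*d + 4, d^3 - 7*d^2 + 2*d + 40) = 1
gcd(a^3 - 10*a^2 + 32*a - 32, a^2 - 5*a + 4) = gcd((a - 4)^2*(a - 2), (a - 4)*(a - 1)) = a - 4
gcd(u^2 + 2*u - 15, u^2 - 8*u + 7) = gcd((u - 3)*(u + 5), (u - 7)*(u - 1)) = 1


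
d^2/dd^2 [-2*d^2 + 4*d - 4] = -4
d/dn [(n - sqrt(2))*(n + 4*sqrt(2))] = 2*n + 3*sqrt(2)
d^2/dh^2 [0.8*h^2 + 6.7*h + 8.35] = 1.60000000000000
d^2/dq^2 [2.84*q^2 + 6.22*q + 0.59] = 5.68000000000000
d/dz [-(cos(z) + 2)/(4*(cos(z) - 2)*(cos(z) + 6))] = (sin(z)^2 - 4*cos(z) - 21)*sin(z)/(4*(cos(z) - 2)^2*(cos(z) + 6)^2)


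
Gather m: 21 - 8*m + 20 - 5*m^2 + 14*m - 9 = -5*m^2 + 6*m + 32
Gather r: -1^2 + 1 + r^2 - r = r^2 - r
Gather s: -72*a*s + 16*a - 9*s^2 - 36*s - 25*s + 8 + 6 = 16*a - 9*s^2 + s*(-72*a - 61) + 14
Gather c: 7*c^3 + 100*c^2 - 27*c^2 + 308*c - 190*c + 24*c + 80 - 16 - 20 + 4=7*c^3 + 73*c^2 + 142*c + 48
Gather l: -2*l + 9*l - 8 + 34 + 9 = 7*l + 35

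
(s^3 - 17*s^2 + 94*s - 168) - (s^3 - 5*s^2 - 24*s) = -12*s^2 + 118*s - 168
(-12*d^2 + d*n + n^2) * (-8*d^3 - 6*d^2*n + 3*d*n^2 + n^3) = 96*d^5 + 64*d^4*n - 50*d^3*n^2 - 15*d^2*n^3 + 4*d*n^4 + n^5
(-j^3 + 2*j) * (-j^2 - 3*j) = j^5 + 3*j^4 - 2*j^3 - 6*j^2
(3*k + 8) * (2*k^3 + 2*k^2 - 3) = 6*k^4 + 22*k^3 + 16*k^2 - 9*k - 24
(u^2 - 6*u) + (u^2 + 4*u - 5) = 2*u^2 - 2*u - 5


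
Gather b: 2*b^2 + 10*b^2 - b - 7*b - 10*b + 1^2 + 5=12*b^2 - 18*b + 6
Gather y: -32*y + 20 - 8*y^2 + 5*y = -8*y^2 - 27*y + 20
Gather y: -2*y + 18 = 18 - 2*y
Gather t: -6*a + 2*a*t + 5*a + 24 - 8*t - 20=-a + t*(2*a - 8) + 4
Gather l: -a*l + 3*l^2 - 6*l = 3*l^2 + l*(-a - 6)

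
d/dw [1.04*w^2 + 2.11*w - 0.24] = 2.08*w + 2.11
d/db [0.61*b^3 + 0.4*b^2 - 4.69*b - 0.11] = 1.83*b^2 + 0.8*b - 4.69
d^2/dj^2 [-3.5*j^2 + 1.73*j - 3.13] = -7.00000000000000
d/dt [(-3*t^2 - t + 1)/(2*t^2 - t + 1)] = 5*t*(t - 2)/(4*t^4 - 4*t^3 + 5*t^2 - 2*t + 1)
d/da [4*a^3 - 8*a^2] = 4*a*(3*a - 4)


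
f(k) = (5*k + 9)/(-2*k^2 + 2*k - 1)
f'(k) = (4*k - 2)*(5*k + 9)/(-2*k^2 + 2*k - 1)^2 + 5/(-2*k^2 + 2*k - 1) = (10*k^2 + 36*k - 23)/(4*k^4 - 8*k^3 + 8*k^2 - 4*k + 1)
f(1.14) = -11.14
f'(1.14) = 17.83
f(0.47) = -22.62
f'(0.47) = -15.37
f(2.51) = -2.51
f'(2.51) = 1.77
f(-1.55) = -0.14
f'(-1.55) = -0.69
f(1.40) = -7.55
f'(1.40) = 10.46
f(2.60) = -2.36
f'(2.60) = 1.59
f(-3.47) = 0.26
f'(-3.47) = -0.03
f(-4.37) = 0.27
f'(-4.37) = 0.00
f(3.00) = -1.85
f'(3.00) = 1.04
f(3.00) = -1.85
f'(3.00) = 1.04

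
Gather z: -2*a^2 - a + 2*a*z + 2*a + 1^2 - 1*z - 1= -2*a^2 + a + z*(2*a - 1)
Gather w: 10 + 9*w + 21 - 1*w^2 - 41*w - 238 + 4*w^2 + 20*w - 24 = 3*w^2 - 12*w - 231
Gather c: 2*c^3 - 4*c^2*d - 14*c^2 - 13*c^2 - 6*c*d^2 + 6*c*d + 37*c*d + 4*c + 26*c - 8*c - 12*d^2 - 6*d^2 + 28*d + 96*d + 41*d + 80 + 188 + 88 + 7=2*c^3 + c^2*(-4*d - 27) + c*(-6*d^2 + 43*d + 22) - 18*d^2 + 165*d + 363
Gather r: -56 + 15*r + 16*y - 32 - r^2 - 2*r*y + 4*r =-r^2 + r*(19 - 2*y) + 16*y - 88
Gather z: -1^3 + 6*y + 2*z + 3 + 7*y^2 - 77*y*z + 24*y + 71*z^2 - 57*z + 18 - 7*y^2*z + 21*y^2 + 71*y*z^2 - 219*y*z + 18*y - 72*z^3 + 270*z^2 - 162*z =28*y^2 + 48*y - 72*z^3 + z^2*(71*y + 341) + z*(-7*y^2 - 296*y - 217) + 20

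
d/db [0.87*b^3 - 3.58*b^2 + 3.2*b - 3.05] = 2.61*b^2 - 7.16*b + 3.2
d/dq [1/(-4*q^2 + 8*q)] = (q - 1)/(2*q^2*(q - 2)^2)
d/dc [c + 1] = 1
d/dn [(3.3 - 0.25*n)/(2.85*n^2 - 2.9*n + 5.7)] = (0.7125*n^2 - 18.81*n + 8.145)/(8.1225*n^4 - 16.53*n^3 + 40.9*n^2 - 33.06*n + 32.49)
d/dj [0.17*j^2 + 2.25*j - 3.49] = 0.34*j + 2.25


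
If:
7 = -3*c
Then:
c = -7/3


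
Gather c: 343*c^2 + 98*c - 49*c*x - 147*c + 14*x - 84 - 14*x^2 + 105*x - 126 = 343*c^2 + c*(-49*x - 49) - 14*x^2 + 119*x - 210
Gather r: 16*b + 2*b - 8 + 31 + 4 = 18*b + 27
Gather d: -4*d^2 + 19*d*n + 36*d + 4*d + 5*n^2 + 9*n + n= -4*d^2 + d*(19*n + 40) + 5*n^2 + 10*n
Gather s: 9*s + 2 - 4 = 9*s - 2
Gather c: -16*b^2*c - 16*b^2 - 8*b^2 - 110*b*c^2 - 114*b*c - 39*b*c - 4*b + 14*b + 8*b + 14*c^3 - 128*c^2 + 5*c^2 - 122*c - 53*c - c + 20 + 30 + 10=-24*b^2 + 18*b + 14*c^3 + c^2*(-110*b - 123) + c*(-16*b^2 - 153*b - 176) + 60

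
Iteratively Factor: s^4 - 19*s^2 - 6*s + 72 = (s - 4)*(s^3 + 4*s^2 - 3*s - 18) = (s - 4)*(s + 3)*(s^2 + s - 6) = (s - 4)*(s - 2)*(s + 3)*(s + 3)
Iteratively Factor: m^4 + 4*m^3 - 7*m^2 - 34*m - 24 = (m + 2)*(m^3 + 2*m^2 - 11*m - 12) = (m + 1)*(m + 2)*(m^2 + m - 12) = (m - 3)*(m + 1)*(m + 2)*(m + 4)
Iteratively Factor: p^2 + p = (p)*(p + 1)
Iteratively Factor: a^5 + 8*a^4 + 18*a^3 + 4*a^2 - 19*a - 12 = (a + 1)*(a^4 + 7*a^3 + 11*a^2 - 7*a - 12) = (a + 1)*(a + 4)*(a^3 + 3*a^2 - a - 3) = (a - 1)*(a + 1)*(a + 4)*(a^2 + 4*a + 3) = (a - 1)*(a + 1)^2*(a + 4)*(a + 3)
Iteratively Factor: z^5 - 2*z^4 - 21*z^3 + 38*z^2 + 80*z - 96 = (z - 4)*(z^4 + 2*z^3 - 13*z^2 - 14*z + 24) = (z - 4)*(z - 1)*(z^3 + 3*z^2 - 10*z - 24) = (z - 4)*(z - 1)*(z + 2)*(z^2 + z - 12) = (z - 4)*(z - 3)*(z - 1)*(z + 2)*(z + 4)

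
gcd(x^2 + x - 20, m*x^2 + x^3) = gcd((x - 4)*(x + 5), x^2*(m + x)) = 1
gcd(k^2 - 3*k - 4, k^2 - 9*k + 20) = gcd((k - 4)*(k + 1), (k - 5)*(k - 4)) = k - 4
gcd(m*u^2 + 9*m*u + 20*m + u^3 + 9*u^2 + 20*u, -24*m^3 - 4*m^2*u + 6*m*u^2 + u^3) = 1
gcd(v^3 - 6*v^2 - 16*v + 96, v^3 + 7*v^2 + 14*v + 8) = v + 4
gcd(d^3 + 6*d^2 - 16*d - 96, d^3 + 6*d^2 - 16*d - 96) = d^3 + 6*d^2 - 16*d - 96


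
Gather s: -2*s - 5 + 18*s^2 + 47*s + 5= 18*s^2 + 45*s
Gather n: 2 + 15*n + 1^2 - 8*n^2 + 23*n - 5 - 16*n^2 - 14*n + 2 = -24*n^2 + 24*n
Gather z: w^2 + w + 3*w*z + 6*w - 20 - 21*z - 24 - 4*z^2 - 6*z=w^2 + 7*w - 4*z^2 + z*(3*w - 27) - 44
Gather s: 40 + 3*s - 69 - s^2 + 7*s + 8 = -s^2 + 10*s - 21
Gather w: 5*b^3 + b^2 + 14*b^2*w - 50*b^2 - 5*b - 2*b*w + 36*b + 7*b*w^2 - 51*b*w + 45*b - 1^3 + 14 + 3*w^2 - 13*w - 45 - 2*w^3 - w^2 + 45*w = 5*b^3 - 49*b^2 + 76*b - 2*w^3 + w^2*(7*b + 2) + w*(14*b^2 - 53*b + 32) - 32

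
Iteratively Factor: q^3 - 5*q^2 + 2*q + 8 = (q - 4)*(q^2 - q - 2) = (q - 4)*(q - 2)*(q + 1)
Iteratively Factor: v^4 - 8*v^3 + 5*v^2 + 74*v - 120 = (v - 4)*(v^3 - 4*v^2 - 11*v + 30) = (v - 4)*(v - 2)*(v^2 - 2*v - 15) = (v - 5)*(v - 4)*(v - 2)*(v + 3)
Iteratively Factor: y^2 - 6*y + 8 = (y - 2)*(y - 4)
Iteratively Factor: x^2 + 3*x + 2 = (x + 2)*(x + 1)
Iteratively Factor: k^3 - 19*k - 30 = (k - 5)*(k^2 + 5*k + 6) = (k - 5)*(k + 3)*(k + 2)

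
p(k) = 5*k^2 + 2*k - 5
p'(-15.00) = -148.00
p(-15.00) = 1090.00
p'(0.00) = 2.00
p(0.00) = -5.00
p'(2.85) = 30.50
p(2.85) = 41.31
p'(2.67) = 28.70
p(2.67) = 35.98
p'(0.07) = 2.70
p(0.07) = -4.84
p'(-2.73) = -25.30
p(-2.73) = 26.80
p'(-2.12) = -19.20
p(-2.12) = 13.23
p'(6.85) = 70.50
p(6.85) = 243.31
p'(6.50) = 67.00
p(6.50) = 219.25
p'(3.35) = 35.50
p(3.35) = 57.81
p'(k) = 10*k + 2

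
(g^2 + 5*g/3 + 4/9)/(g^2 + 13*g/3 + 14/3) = (9*g^2 + 15*g + 4)/(3*(3*g^2 + 13*g + 14))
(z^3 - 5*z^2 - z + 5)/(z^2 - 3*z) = (z^3 - 5*z^2 - z + 5)/(z*(z - 3))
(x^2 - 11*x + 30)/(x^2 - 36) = (x - 5)/(x + 6)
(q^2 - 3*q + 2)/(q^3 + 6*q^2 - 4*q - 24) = (q - 1)/(q^2 + 8*q + 12)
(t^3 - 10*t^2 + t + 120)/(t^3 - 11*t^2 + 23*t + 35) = (t^2 - 5*t - 24)/(t^2 - 6*t - 7)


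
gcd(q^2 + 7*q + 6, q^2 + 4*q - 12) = q + 6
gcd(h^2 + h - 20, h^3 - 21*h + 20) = h^2 + h - 20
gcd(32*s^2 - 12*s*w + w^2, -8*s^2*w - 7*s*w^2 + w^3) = 8*s - w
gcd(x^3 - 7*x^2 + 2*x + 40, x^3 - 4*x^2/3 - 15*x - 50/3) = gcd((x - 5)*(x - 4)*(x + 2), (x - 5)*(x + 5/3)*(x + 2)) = x^2 - 3*x - 10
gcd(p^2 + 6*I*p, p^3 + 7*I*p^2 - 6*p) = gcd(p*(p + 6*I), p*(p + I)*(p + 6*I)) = p^2 + 6*I*p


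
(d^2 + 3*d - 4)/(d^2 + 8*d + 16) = (d - 1)/(d + 4)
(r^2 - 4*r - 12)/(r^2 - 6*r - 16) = (r - 6)/(r - 8)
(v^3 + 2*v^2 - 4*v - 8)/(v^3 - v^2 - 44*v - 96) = (-v^3 - 2*v^2 + 4*v + 8)/(-v^3 + v^2 + 44*v + 96)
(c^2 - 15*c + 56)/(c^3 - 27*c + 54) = (c^2 - 15*c + 56)/(c^3 - 27*c + 54)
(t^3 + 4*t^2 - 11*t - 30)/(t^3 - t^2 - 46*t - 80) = (t - 3)/(t - 8)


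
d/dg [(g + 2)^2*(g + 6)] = (g + 2)*(3*g + 14)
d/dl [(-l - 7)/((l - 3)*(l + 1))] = (l^2 + 14*l - 11)/(l^4 - 4*l^3 - 2*l^2 + 12*l + 9)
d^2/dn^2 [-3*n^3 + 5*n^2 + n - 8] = 10 - 18*n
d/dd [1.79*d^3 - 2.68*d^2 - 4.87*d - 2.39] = 5.37*d^2 - 5.36*d - 4.87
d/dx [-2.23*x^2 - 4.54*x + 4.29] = -4.46*x - 4.54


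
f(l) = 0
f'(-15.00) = 0.00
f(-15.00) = 0.00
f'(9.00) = 0.00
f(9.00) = 0.00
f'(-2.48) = 0.00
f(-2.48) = 0.00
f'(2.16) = 0.00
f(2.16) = 0.00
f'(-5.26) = 0.00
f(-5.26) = 0.00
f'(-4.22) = 0.00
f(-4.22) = 0.00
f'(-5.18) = 0.00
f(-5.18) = 0.00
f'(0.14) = 0.00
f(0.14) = 0.00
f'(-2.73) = 0.00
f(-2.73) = 0.00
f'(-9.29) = 0.00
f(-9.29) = 0.00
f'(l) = 0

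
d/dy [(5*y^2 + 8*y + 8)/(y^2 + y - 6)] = (-3*y^2 - 76*y - 56)/(y^4 + 2*y^3 - 11*y^2 - 12*y + 36)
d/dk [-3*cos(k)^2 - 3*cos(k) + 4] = 3*sin(k) + 3*sin(2*k)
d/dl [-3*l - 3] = -3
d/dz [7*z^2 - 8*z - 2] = 14*z - 8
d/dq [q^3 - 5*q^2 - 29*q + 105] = 3*q^2 - 10*q - 29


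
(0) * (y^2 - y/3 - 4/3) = 0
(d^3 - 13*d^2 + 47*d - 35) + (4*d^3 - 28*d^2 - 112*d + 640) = 5*d^3 - 41*d^2 - 65*d + 605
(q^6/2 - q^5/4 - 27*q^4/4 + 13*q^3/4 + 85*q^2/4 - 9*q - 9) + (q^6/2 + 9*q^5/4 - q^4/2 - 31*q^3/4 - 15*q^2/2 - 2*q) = q^6 + 2*q^5 - 29*q^4/4 - 9*q^3/2 + 55*q^2/4 - 11*q - 9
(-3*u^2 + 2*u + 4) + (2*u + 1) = -3*u^2 + 4*u + 5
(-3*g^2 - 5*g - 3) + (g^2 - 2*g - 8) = -2*g^2 - 7*g - 11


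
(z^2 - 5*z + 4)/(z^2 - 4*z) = (z - 1)/z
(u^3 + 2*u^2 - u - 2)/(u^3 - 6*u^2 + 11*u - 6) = (u^2 + 3*u + 2)/(u^2 - 5*u + 6)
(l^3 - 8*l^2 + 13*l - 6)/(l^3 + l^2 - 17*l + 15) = (l^2 - 7*l + 6)/(l^2 + 2*l - 15)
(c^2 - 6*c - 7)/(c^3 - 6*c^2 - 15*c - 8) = (c - 7)/(c^2 - 7*c - 8)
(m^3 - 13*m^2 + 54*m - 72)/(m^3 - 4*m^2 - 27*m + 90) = (m - 4)/(m + 5)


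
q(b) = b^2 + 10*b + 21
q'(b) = 2*b + 10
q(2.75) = 56.06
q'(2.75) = 15.50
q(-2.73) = 1.15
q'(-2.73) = 4.54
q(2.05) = 45.70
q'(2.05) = 14.10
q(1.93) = 44.02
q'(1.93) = 13.86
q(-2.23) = 3.67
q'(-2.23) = 5.54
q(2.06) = 45.84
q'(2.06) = 14.12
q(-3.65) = -2.18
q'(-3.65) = 2.70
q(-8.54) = 8.53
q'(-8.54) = -7.08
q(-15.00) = 96.00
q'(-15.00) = -20.00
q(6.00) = 117.00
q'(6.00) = 22.00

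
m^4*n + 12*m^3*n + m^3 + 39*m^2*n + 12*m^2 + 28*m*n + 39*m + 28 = (m + 1)*(m + 4)*(m + 7)*(m*n + 1)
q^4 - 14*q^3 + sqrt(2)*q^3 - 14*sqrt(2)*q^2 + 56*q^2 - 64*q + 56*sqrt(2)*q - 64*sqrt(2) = (q - 8)*(q - 4)*(q - 2)*(q + sqrt(2))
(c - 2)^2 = c^2 - 4*c + 4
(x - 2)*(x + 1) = x^2 - x - 2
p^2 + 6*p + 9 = (p + 3)^2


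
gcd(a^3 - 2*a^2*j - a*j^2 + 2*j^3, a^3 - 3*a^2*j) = 1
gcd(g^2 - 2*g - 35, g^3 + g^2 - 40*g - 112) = g - 7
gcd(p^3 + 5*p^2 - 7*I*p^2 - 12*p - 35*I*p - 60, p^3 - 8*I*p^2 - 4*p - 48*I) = p - 4*I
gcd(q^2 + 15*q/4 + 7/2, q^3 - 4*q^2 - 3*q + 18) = q + 2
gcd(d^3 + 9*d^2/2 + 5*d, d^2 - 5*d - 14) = d + 2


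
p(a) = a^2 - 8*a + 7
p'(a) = 2*a - 8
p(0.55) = 2.90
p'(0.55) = -6.90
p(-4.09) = 56.45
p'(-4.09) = -16.18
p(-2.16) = 28.95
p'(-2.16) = -12.32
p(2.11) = -5.43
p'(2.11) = -3.78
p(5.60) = -6.44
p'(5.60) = 3.20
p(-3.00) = 40.00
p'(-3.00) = -14.00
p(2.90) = -7.79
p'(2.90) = -2.20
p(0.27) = 4.91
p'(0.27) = -7.46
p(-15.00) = 352.00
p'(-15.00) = -38.00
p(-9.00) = 160.00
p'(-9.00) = -26.00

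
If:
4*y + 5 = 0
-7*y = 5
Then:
No Solution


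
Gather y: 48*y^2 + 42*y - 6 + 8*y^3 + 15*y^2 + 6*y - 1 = 8*y^3 + 63*y^2 + 48*y - 7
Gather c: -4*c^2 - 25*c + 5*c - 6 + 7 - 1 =-4*c^2 - 20*c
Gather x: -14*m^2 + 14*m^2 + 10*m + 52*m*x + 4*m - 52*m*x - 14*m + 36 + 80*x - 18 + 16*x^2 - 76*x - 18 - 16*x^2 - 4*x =0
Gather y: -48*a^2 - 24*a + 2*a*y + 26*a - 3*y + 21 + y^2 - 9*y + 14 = -48*a^2 + 2*a + y^2 + y*(2*a - 12) + 35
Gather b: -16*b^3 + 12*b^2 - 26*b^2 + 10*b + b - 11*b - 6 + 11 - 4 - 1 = -16*b^3 - 14*b^2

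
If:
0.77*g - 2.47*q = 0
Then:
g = 3.20779220779221*q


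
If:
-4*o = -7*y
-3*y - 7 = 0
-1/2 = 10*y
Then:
No Solution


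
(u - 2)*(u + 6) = u^2 + 4*u - 12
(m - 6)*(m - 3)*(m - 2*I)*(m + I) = m^4 - 9*m^3 - I*m^3 + 20*m^2 + 9*I*m^2 - 18*m - 18*I*m + 36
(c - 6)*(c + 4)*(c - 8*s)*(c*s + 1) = c^4*s - 8*c^3*s^2 - 2*c^3*s + c^3 + 16*c^2*s^2 - 32*c^2*s - 2*c^2 + 192*c*s^2 + 16*c*s - 24*c + 192*s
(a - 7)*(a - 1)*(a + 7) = a^3 - a^2 - 49*a + 49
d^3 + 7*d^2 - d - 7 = (d - 1)*(d + 1)*(d + 7)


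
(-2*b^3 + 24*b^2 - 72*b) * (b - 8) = -2*b^4 + 40*b^3 - 264*b^2 + 576*b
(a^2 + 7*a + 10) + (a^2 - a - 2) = 2*a^2 + 6*a + 8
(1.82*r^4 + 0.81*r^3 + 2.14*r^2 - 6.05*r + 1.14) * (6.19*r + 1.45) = 11.2658*r^5 + 7.6529*r^4 + 14.4211*r^3 - 34.3465*r^2 - 1.7159*r + 1.653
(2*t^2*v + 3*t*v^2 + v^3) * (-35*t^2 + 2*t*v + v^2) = -70*t^4*v - 101*t^3*v^2 - 27*t^2*v^3 + 5*t*v^4 + v^5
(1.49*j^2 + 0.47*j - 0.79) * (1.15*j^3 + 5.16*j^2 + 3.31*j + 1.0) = 1.7135*j^5 + 8.2289*j^4 + 6.4486*j^3 - 1.0307*j^2 - 2.1449*j - 0.79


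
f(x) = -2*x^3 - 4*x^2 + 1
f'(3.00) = -78.00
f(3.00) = -89.00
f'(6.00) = -264.00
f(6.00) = -575.00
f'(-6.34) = -190.45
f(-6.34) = 349.90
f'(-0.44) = 2.36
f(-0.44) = 0.40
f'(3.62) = -107.59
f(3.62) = -146.29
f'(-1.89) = -6.31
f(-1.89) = 0.21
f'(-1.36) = -0.22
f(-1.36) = -1.37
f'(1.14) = -16.92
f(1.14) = -7.16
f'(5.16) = -201.03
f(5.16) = -380.28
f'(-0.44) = 2.36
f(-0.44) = 0.40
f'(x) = -6*x^2 - 8*x = 2*x*(-3*x - 4)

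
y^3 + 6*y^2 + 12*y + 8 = (y + 2)^3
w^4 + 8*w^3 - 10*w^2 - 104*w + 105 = (w - 3)*(w - 1)*(w + 5)*(w + 7)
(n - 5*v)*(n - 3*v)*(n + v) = n^3 - 7*n^2*v + 7*n*v^2 + 15*v^3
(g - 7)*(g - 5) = g^2 - 12*g + 35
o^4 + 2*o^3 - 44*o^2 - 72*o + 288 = (o - 6)*(o - 2)*(o + 4)*(o + 6)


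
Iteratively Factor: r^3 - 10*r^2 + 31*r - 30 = (r - 3)*(r^2 - 7*r + 10) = (r - 5)*(r - 3)*(r - 2)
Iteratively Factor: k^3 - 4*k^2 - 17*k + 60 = (k - 5)*(k^2 + k - 12) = (k - 5)*(k - 3)*(k + 4)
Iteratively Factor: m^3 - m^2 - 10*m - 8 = (m + 2)*(m^2 - 3*m - 4) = (m - 4)*(m + 2)*(m + 1)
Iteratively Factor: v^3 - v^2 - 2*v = (v)*(v^2 - v - 2) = v*(v - 2)*(v + 1)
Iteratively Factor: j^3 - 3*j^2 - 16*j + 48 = (j + 4)*(j^2 - 7*j + 12) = (j - 3)*(j + 4)*(j - 4)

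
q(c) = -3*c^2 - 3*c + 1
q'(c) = -6*c - 3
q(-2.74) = -13.30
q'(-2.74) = 13.44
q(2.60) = -27.08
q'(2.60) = -18.60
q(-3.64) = -27.83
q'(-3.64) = 18.84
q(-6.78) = -116.57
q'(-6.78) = 37.68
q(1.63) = -11.86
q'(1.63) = -12.78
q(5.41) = -103.03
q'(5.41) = -35.46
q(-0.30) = 1.63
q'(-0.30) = -1.20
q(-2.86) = -14.96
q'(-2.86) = 14.16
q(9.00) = -269.00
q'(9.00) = -57.00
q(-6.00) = -89.00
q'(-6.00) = 33.00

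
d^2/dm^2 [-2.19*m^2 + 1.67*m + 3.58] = -4.38000000000000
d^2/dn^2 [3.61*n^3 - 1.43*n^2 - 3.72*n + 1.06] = 21.66*n - 2.86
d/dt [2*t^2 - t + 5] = 4*t - 1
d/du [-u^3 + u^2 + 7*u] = -3*u^2 + 2*u + 7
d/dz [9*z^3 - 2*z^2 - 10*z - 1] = 27*z^2 - 4*z - 10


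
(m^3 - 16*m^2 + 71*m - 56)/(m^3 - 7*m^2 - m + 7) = (m - 8)/(m + 1)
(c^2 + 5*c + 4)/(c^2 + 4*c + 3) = (c + 4)/(c + 3)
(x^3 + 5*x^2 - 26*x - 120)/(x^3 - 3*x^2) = (x^3 + 5*x^2 - 26*x - 120)/(x^2*(x - 3))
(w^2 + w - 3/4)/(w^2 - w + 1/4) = (2*w + 3)/(2*w - 1)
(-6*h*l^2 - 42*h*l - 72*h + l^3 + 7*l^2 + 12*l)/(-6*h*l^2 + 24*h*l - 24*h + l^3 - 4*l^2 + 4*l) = (l^2 + 7*l + 12)/(l^2 - 4*l + 4)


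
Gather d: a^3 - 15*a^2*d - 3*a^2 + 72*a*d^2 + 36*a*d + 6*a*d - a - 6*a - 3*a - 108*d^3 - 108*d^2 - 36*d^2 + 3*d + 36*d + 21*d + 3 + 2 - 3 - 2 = a^3 - 3*a^2 - 10*a - 108*d^3 + d^2*(72*a - 144) + d*(-15*a^2 + 42*a + 60)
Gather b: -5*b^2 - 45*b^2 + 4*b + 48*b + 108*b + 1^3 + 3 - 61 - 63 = -50*b^2 + 160*b - 120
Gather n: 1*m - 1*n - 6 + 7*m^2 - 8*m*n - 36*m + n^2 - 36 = 7*m^2 - 35*m + n^2 + n*(-8*m - 1) - 42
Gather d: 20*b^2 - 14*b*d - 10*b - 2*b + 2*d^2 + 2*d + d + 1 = 20*b^2 - 12*b + 2*d^2 + d*(3 - 14*b) + 1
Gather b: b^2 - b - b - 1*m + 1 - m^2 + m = b^2 - 2*b - m^2 + 1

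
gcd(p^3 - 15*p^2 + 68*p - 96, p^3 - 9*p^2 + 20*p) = p - 4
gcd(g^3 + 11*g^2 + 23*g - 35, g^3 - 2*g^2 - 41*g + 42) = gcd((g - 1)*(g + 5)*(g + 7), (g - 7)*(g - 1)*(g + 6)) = g - 1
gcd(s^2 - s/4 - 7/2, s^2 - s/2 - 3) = s - 2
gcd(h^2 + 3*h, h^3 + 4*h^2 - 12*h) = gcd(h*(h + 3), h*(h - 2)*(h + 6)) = h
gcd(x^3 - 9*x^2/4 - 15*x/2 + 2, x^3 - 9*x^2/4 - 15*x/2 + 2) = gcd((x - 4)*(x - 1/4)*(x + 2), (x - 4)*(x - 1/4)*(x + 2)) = x^3 - 9*x^2/4 - 15*x/2 + 2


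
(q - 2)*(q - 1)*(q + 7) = q^3 + 4*q^2 - 19*q + 14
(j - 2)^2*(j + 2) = j^3 - 2*j^2 - 4*j + 8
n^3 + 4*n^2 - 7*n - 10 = (n - 2)*(n + 1)*(n + 5)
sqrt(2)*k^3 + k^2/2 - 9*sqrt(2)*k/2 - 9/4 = (k - 3*sqrt(2)/2)*(k + 3*sqrt(2)/2)*(sqrt(2)*k + 1/2)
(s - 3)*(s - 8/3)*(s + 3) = s^3 - 8*s^2/3 - 9*s + 24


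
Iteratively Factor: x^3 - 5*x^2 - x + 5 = (x - 1)*(x^2 - 4*x - 5) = (x - 1)*(x + 1)*(x - 5)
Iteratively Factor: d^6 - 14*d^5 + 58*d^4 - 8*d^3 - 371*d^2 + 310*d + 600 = (d - 5)*(d^5 - 9*d^4 + 13*d^3 + 57*d^2 - 86*d - 120) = (d - 5)^2*(d^4 - 4*d^3 - 7*d^2 + 22*d + 24) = (d - 5)^2*(d - 3)*(d^3 - d^2 - 10*d - 8) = (d - 5)^2*(d - 4)*(d - 3)*(d^2 + 3*d + 2) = (d - 5)^2*(d - 4)*(d - 3)*(d + 1)*(d + 2)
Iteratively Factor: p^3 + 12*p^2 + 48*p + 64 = (p + 4)*(p^2 + 8*p + 16) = (p + 4)^2*(p + 4)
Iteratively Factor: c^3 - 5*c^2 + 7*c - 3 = (c - 3)*(c^2 - 2*c + 1) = (c - 3)*(c - 1)*(c - 1)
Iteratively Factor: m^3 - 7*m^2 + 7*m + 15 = (m - 3)*(m^2 - 4*m - 5) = (m - 3)*(m + 1)*(m - 5)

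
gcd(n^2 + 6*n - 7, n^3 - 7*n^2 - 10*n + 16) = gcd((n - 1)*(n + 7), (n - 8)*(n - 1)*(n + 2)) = n - 1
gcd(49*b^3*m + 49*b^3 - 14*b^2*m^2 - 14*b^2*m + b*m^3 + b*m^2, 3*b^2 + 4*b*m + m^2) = 1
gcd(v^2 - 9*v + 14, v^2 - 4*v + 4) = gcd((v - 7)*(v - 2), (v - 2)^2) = v - 2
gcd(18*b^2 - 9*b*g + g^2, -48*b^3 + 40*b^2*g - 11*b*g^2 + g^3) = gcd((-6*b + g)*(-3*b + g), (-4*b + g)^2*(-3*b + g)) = 3*b - g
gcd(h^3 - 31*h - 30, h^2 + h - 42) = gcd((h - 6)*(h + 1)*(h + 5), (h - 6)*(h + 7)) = h - 6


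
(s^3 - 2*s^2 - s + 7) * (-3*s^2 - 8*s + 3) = -3*s^5 - 2*s^4 + 22*s^3 - 19*s^2 - 59*s + 21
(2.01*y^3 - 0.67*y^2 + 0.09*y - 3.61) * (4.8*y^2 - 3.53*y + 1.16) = 9.648*y^5 - 10.3113*y^4 + 5.1287*y^3 - 18.4229*y^2 + 12.8477*y - 4.1876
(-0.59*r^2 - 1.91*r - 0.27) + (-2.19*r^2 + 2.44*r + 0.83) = -2.78*r^2 + 0.53*r + 0.56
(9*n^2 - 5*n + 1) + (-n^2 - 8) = 8*n^2 - 5*n - 7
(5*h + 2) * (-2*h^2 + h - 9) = -10*h^3 + h^2 - 43*h - 18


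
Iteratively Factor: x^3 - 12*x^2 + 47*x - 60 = (x - 4)*(x^2 - 8*x + 15) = (x - 5)*(x - 4)*(x - 3)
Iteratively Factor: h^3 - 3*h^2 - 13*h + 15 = (h + 3)*(h^2 - 6*h + 5) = (h - 1)*(h + 3)*(h - 5)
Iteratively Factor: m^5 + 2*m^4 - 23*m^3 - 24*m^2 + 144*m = (m - 3)*(m^4 + 5*m^3 - 8*m^2 - 48*m) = (m - 3)*(m + 4)*(m^3 + m^2 - 12*m) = (m - 3)*(m + 4)^2*(m^2 - 3*m) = m*(m - 3)*(m + 4)^2*(m - 3)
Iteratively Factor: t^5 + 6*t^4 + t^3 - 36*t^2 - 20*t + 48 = (t + 2)*(t^4 + 4*t^3 - 7*t^2 - 22*t + 24) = (t + 2)*(t + 4)*(t^3 - 7*t + 6) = (t - 1)*(t + 2)*(t + 4)*(t^2 + t - 6) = (t - 1)*(t + 2)*(t + 3)*(t + 4)*(t - 2)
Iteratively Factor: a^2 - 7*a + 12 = (a - 3)*(a - 4)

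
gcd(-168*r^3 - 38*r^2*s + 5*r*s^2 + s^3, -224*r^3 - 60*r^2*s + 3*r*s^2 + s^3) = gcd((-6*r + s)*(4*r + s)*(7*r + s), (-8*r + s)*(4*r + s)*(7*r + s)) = 28*r^2 + 11*r*s + s^2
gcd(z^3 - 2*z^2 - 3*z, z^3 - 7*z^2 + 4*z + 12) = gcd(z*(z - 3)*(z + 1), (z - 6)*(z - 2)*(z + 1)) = z + 1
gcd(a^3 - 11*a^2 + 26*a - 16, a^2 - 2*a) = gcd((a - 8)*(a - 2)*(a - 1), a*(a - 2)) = a - 2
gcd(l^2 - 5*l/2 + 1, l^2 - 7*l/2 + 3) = l - 2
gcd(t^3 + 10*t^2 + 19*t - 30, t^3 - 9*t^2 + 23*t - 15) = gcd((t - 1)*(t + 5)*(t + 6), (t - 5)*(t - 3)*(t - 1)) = t - 1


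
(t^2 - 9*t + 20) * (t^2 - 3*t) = t^4 - 12*t^3 + 47*t^2 - 60*t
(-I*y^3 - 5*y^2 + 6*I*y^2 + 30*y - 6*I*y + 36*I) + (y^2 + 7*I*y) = -I*y^3 - 4*y^2 + 6*I*y^2 + 30*y + I*y + 36*I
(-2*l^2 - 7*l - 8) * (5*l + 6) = -10*l^3 - 47*l^2 - 82*l - 48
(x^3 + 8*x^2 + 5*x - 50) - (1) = x^3 + 8*x^2 + 5*x - 51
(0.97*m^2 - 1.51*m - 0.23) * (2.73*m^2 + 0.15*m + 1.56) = 2.6481*m^4 - 3.9768*m^3 + 0.6588*m^2 - 2.3901*m - 0.3588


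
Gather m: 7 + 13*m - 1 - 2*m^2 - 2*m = -2*m^2 + 11*m + 6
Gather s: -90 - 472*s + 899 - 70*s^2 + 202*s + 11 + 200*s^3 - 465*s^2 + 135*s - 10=200*s^3 - 535*s^2 - 135*s + 810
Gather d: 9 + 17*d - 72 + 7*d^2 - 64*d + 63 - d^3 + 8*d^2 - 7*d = -d^3 + 15*d^2 - 54*d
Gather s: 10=10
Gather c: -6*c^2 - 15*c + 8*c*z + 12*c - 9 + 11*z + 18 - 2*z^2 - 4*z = -6*c^2 + c*(8*z - 3) - 2*z^2 + 7*z + 9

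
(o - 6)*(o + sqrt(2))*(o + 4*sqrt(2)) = o^3 - 6*o^2 + 5*sqrt(2)*o^2 - 30*sqrt(2)*o + 8*o - 48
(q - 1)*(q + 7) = q^2 + 6*q - 7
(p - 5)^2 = p^2 - 10*p + 25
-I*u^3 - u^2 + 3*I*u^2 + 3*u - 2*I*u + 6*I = (u - 3)*(u - 2*I)*(-I*u + 1)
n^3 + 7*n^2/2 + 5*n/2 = n*(n + 1)*(n + 5/2)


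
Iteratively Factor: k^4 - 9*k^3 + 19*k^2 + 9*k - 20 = (k + 1)*(k^3 - 10*k^2 + 29*k - 20) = (k - 5)*(k + 1)*(k^2 - 5*k + 4) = (k - 5)*(k - 1)*(k + 1)*(k - 4)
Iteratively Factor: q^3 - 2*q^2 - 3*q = (q)*(q^2 - 2*q - 3) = q*(q - 3)*(q + 1)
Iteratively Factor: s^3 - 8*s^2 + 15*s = (s - 3)*(s^2 - 5*s) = s*(s - 3)*(s - 5)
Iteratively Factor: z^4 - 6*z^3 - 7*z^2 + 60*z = (z - 5)*(z^3 - z^2 - 12*z) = z*(z - 5)*(z^2 - z - 12) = z*(z - 5)*(z + 3)*(z - 4)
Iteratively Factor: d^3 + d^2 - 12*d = (d + 4)*(d^2 - 3*d) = (d - 3)*(d + 4)*(d)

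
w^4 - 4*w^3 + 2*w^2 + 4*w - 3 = (w - 3)*(w - 1)^2*(w + 1)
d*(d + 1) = d^2 + d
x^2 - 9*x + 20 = (x - 5)*(x - 4)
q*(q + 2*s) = q^2 + 2*q*s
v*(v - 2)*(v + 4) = v^3 + 2*v^2 - 8*v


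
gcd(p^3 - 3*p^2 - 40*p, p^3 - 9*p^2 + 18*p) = p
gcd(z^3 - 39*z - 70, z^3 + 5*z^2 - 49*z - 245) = z^2 - 2*z - 35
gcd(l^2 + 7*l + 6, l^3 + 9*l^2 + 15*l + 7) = l + 1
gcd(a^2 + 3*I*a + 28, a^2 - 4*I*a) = a - 4*I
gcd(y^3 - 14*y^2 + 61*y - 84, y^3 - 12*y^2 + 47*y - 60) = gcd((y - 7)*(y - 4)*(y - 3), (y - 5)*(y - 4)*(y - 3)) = y^2 - 7*y + 12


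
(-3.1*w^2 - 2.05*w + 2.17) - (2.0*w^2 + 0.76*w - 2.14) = -5.1*w^2 - 2.81*w + 4.31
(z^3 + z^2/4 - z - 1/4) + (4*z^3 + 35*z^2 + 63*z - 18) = 5*z^3 + 141*z^2/4 + 62*z - 73/4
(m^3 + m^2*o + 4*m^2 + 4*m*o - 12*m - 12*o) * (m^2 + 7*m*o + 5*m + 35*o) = m^5 + 8*m^4*o + 9*m^4 + 7*m^3*o^2 + 72*m^3*o + 8*m^3 + 63*m^2*o^2 + 64*m^2*o - 60*m^2 + 56*m*o^2 - 480*m*o - 420*o^2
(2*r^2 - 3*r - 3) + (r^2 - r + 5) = 3*r^2 - 4*r + 2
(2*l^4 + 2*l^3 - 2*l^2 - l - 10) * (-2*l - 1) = -4*l^5 - 6*l^4 + 2*l^3 + 4*l^2 + 21*l + 10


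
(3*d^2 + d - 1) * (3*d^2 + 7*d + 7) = 9*d^4 + 24*d^3 + 25*d^2 - 7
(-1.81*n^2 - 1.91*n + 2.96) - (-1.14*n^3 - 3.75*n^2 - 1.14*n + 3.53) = 1.14*n^3 + 1.94*n^2 - 0.77*n - 0.57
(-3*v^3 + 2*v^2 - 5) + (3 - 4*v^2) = -3*v^3 - 2*v^2 - 2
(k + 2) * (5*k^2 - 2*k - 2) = 5*k^3 + 8*k^2 - 6*k - 4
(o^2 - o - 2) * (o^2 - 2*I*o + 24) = o^4 - o^3 - 2*I*o^3 + 22*o^2 + 2*I*o^2 - 24*o + 4*I*o - 48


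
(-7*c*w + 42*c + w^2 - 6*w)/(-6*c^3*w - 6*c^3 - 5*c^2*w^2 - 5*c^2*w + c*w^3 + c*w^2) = (7*c*w - 42*c - w^2 + 6*w)/(c*(6*c^2*w + 6*c^2 + 5*c*w^2 + 5*c*w - w^3 - w^2))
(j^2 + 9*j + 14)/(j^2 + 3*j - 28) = (j + 2)/(j - 4)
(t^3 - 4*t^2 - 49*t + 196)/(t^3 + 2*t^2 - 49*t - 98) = (t - 4)/(t + 2)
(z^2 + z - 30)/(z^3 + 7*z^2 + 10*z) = (z^2 + z - 30)/(z*(z^2 + 7*z + 10))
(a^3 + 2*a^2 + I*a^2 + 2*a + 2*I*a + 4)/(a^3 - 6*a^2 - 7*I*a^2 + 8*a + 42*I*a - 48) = (a^3 + a^2*(2 + I) + a*(2 + 2*I) + 4)/(a^3 + a^2*(-6 - 7*I) + a*(8 + 42*I) - 48)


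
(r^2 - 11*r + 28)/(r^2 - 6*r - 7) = (r - 4)/(r + 1)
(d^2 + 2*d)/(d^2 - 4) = d/(d - 2)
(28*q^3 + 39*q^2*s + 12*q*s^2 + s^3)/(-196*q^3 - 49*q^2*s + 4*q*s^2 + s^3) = (-q - s)/(7*q - s)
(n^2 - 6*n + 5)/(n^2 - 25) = (n - 1)/(n + 5)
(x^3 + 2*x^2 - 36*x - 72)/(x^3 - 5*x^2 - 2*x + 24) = (x^2 - 36)/(x^2 - 7*x + 12)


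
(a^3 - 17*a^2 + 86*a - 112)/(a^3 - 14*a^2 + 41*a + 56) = (a - 2)/(a + 1)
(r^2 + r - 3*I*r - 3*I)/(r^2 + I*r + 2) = (r^2 + r - 3*I*r - 3*I)/(r^2 + I*r + 2)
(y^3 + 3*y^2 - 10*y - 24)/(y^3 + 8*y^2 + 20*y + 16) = (y - 3)/(y + 2)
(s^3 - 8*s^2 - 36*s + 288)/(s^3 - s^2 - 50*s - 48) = (s - 6)/(s + 1)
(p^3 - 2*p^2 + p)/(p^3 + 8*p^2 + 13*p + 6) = p*(p^2 - 2*p + 1)/(p^3 + 8*p^2 + 13*p + 6)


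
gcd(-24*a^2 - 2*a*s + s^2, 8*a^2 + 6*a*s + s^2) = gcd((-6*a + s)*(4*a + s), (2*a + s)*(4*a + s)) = 4*a + s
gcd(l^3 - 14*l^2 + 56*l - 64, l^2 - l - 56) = l - 8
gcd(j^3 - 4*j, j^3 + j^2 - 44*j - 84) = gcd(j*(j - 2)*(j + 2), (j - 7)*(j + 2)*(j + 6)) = j + 2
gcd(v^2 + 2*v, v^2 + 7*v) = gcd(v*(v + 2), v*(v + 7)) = v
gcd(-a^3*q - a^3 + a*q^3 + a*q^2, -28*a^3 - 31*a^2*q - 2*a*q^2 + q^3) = a + q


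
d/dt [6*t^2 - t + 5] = 12*t - 1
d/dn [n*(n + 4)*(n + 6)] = 3*n^2 + 20*n + 24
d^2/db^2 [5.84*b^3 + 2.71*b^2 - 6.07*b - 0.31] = 35.04*b + 5.42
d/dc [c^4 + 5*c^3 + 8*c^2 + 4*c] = 4*c^3 + 15*c^2 + 16*c + 4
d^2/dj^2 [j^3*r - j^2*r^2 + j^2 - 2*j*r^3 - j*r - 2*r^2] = 6*j*r - 2*r^2 + 2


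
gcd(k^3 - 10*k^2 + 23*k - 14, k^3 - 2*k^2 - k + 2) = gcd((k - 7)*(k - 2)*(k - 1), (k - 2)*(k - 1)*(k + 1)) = k^2 - 3*k + 2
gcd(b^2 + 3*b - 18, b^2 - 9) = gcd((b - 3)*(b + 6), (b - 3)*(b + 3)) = b - 3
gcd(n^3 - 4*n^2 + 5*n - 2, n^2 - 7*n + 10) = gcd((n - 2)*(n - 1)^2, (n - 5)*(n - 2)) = n - 2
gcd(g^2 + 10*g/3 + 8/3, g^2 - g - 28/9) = g + 4/3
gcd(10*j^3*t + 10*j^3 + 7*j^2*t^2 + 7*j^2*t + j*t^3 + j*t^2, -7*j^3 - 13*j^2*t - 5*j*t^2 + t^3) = 1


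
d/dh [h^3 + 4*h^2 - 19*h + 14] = 3*h^2 + 8*h - 19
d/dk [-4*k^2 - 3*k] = -8*k - 3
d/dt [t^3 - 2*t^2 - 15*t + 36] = 3*t^2 - 4*t - 15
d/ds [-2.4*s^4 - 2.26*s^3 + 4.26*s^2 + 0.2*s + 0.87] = -9.6*s^3 - 6.78*s^2 + 8.52*s + 0.2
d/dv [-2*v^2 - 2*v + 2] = -4*v - 2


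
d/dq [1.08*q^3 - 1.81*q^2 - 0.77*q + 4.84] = 3.24*q^2 - 3.62*q - 0.77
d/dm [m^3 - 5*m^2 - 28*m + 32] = 3*m^2 - 10*m - 28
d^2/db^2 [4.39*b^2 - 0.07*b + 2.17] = 8.78000000000000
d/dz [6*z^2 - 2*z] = 12*z - 2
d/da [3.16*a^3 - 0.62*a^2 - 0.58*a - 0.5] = 9.48*a^2 - 1.24*a - 0.58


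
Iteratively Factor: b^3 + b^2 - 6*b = (b + 3)*(b^2 - 2*b) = (b - 2)*(b + 3)*(b)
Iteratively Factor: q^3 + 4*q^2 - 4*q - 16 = (q + 4)*(q^2 - 4) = (q + 2)*(q + 4)*(q - 2)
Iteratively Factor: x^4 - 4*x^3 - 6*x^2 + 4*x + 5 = (x + 1)*(x^3 - 5*x^2 - x + 5) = (x + 1)^2*(x^2 - 6*x + 5) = (x - 1)*(x + 1)^2*(x - 5)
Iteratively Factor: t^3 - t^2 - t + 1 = (t - 1)*(t^2 - 1) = (t - 1)^2*(t + 1)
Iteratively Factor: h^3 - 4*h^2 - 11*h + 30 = (h + 3)*(h^2 - 7*h + 10) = (h - 5)*(h + 3)*(h - 2)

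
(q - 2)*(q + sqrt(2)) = q^2 - 2*q + sqrt(2)*q - 2*sqrt(2)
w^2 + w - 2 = (w - 1)*(w + 2)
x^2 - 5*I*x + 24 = (x - 8*I)*(x + 3*I)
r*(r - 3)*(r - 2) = r^3 - 5*r^2 + 6*r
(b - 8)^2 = b^2 - 16*b + 64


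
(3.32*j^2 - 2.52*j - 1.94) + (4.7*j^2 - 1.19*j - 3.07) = 8.02*j^2 - 3.71*j - 5.01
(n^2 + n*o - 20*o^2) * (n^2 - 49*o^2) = n^4 + n^3*o - 69*n^2*o^2 - 49*n*o^3 + 980*o^4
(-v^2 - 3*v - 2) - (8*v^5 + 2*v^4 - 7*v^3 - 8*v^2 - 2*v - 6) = -8*v^5 - 2*v^4 + 7*v^3 + 7*v^2 - v + 4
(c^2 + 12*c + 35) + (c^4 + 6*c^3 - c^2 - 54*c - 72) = c^4 + 6*c^3 - 42*c - 37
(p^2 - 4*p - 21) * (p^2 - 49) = p^4 - 4*p^3 - 70*p^2 + 196*p + 1029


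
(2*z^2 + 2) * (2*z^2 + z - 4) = 4*z^4 + 2*z^3 - 4*z^2 + 2*z - 8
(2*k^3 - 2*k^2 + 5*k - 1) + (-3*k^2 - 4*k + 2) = 2*k^3 - 5*k^2 + k + 1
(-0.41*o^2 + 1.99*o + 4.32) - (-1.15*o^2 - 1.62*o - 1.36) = 0.74*o^2 + 3.61*o + 5.68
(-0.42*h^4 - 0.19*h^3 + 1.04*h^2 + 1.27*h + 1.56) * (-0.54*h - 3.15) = 0.2268*h^5 + 1.4256*h^4 + 0.0368999999999999*h^3 - 3.9618*h^2 - 4.8429*h - 4.914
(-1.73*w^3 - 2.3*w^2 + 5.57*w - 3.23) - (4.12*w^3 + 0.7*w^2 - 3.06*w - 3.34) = -5.85*w^3 - 3.0*w^2 + 8.63*w + 0.11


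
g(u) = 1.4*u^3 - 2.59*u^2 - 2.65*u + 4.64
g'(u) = 4.2*u^2 - 5.18*u - 2.65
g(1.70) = -0.47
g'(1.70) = 0.68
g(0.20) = 4.02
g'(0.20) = -3.52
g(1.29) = -0.08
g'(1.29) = -2.34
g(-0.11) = 4.90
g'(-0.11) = -2.03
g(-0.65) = 4.88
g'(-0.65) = 2.49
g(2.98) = 10.79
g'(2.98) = 19.21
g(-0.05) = 4.77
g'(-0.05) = -2.38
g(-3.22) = -60.42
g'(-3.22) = 57.58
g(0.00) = 4.64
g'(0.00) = -2.65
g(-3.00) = -48.52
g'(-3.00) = 50.69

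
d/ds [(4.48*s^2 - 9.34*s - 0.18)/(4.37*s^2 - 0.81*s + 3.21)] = (37.187*s^2 + 30.3348*s - 30.1272)/(19.0969*s^4 - 7.0794*s^3 + 28.7115*s^2 - 5.2002*s + 10.3041)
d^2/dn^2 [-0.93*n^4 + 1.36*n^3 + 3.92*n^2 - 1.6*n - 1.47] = -11.16*n^2 + 8.16*n + 7.84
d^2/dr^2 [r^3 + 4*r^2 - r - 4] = 6*r + 8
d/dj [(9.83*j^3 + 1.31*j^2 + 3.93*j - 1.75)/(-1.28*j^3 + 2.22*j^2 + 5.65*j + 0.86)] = (-7.105427357601e-15*j^5 + 23.4994*j^4 + 121.1398*j^3 + 17.3183*j^2 + 10.0232*j + 13.2673)/(1.6384*j^6 - 5.6832*j^5 - 9.5356*j^4 + 22.8844*j^3 + 35.7409*j^2 + 9.718*j + 0.7396)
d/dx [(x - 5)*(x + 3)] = 2*x - 2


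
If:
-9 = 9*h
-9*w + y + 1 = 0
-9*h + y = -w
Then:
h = -1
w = -4/5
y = -41/5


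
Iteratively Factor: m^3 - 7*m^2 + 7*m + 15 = (m - 3)*(m^2 - 4*m - 5) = (m - 3)*(m + 1)*(m - 5)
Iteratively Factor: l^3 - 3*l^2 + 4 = (l + 1)*(l^2 - 4*l + 4) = (l - 2)*(l + 1)*(l - 2)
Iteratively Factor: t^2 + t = (t)*(t + 1)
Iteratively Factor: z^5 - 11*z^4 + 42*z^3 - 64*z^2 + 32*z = (z - 1)*(z^4 - 10*z^3 + 32*z^2 - 32*z) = z*(z - 1)*(z^3 - 10*z^2 + 32*z - 32) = z*(z - 4)*(z - 1)*(z^2 - 6*z + 8) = z*(z - 4)^2*(z - 1)*(z - 2)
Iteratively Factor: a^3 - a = (a - 1)*(a^2 + a) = (a - 1)*(a + 1)*(a)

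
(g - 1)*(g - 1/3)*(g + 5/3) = g^3 + g^2/3 - 17*g/9 + 5/9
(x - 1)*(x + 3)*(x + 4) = x^3 + 6*x^2 + 5*x - 12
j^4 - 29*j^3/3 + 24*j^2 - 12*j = j*(j - 6)*(j - 3)*(j - 2/3)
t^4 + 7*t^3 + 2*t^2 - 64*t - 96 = (t - 3)*(t + 2)*(t + 4)^2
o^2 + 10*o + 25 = (o + 5)^2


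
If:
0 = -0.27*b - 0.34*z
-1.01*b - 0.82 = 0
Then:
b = -0.81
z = 0.64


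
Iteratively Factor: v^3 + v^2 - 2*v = (v)*(v^2 + v - 2) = v*(v - 1)*(v + 2)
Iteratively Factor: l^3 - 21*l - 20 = (l + 4)*(l^2 - 4*l - 5) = (l - 5)*(l + 4)*(l + 1)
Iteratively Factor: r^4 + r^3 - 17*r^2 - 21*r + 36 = (r + 3)*(r^3 - 2*r^2 - 11*r + 12) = (r + 3)^2*(r^2 - 5*r + 4) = (r - 4)*(r + 3)^2*(r - 1)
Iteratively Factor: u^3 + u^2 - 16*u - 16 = (u - 4)*(u^2 + 5*u + 4) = (u - 4)*(u + 4)*(u + 1)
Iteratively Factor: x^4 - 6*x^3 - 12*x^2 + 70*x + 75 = (x - 5)*(x^3 - x^2 - 17*x - 15) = (x - 5)*(x + 3)*(x^2 - 4*x - 5) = (x - 5)*(x + 1)*(x + 3)*(x - 5)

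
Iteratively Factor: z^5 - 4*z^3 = (z - 2)*(z^4 + 2*z^3) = z*(z - 2)*(z^3 + 2*z^2) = z^2*(z - 2)*(z^2 + 2*z) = z^2*(z - 2)*(z + 2)*(z)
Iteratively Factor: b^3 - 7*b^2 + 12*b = (b - 4)*(b^2 - 3*b) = b*(b - 4)*(b - 3)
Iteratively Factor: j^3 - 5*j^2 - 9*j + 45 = (j - 5)*(j^2 - 9) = (j - 5)*(j + 3)*(j - 3)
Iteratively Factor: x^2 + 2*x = (x)*(x + 2)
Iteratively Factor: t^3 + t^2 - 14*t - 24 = (t + 3)*(t^2 - 2*t - 8) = (t + 2)*(t + 3)*(t - 4)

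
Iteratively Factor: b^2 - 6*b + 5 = (b - 5)*(b - 1)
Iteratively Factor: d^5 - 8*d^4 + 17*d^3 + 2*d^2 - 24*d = (d - 3)*(d^4 - 5*d^3 + 2*d^2 + 8*d) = d*(d - 3)*(d^3 - 5*d^2 + 2*d + 8) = d*(d - 3)*(d - 2)*(d^2 - 3*d - 4) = d*(d - 3)*(d - 2)*(d + 1)*(d - 4)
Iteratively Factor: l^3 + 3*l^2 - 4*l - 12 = (l + 3)*(l^2 - 4) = (l + 2)*(l + 3)*(l - 2)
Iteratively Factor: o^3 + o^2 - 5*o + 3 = (o - 1)*(o^2 + 2*o - 3) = (o - 1)^2*(o + 3)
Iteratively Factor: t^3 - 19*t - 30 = (t + 3)*(t^2 - 3*t - 10) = (t - 5)*(t + 3)*(t + 2)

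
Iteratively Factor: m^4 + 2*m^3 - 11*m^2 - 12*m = (m + 1)*(m^3 + m^2 - 12*m) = m*(m + 1)*(m^2 + m - 12) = m*(m + 1)*(m + 4)*(m - 3)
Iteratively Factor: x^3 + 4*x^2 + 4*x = (x + 2)*(x^2 + 2*x) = x*(x + 2)*(x + 2)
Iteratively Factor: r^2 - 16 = (r + 4)*(r - 4)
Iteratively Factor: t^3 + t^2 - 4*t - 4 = (t + 1)*(t^2 - 4) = (t + 1)*(t + 2)*(t - 2)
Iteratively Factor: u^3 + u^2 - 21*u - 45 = (u + 3)*(u^2 - 2*u - 15) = (u - 5)*(u + 3)*(u + 3)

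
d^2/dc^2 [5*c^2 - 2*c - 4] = 10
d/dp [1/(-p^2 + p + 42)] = (2*p - 1)/(-p^2 + p + 42)^2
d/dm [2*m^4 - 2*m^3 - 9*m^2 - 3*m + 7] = 8*m^3 - 6*m^2 - 18*m - 3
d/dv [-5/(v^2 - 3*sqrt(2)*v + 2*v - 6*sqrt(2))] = 5*(2*v - 3*sqrt(2) + 2)/(v^2 - 3*sqrt(2)*v + 2*v - 6*sqrt(2))^2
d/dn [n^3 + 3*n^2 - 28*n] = 3*n^2 + 6*n - 28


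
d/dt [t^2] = 2*t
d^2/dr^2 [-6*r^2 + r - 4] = -12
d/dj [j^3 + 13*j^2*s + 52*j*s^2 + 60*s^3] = 3*j^2 + 26*j*s + 52*s^2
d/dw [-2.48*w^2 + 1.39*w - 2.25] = 1.39 - 4.96*w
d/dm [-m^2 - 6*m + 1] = -2*m - 6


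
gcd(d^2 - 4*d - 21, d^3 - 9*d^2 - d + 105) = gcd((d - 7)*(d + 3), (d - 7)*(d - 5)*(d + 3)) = d^2 - 4*d - 21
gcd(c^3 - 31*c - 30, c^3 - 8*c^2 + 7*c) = 1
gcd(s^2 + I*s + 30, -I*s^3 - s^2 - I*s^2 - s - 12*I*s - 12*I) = 1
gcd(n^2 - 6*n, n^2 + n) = n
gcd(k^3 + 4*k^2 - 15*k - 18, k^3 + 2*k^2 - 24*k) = k + 6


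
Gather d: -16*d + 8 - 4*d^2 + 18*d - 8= -4*d^2 + 2*d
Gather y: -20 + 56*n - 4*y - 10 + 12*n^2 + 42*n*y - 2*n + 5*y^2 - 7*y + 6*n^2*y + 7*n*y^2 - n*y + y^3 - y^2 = 12*n^2 + 54*n + y^3 + y^2*(7*n + 4) + y*(6*n^2 + 41*n - 11) - 30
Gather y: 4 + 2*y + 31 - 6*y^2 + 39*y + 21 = -6*y^2 + 41*y + 56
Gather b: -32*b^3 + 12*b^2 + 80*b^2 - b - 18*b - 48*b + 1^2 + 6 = -32*b^3 + 92*b^2 - 67*b + 7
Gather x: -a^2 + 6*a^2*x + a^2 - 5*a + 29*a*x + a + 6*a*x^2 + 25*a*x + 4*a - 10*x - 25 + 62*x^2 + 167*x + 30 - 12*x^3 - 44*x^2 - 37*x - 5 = -12*x^3 + x^2*(6*a + 18) + x*(6*a^2 + 54*a + 120)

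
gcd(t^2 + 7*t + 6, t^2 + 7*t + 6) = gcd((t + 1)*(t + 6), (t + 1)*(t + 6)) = t^2 + 7*t + 6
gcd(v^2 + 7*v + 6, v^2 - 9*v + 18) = 1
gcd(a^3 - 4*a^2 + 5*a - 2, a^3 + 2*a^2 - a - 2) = a - 1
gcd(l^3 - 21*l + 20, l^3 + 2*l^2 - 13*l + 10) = l^2 + 4*l - 5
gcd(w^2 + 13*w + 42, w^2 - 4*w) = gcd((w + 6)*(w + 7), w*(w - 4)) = 1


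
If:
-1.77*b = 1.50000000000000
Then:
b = -0.85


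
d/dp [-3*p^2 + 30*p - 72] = 30 - 6*p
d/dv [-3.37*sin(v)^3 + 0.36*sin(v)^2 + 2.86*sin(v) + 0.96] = (-10.11*sin(v)^2 + 0.72*sin(v) + 2.86)*cos(v)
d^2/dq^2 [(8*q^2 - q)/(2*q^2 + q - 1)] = 2*(-20*q^3 + 48*q^2 - 6*q + 7)/(8*q^6 + 12*q^5 - 6*q^4 - 11*q^3 + 3*q^2 + 3*q - 1)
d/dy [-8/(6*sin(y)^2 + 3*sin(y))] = 8*(4/tan(y) + cos(y)/sin(y)^2)/(3*(2*sin(y) + 1)^2)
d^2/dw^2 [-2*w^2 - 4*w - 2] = -4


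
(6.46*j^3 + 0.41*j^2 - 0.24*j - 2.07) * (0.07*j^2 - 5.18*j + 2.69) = 0.4522*j^5 - 33.4341*j^4 + 15.2368*j^3 + 2.2012*j^2 + 10.077*j - 5.5683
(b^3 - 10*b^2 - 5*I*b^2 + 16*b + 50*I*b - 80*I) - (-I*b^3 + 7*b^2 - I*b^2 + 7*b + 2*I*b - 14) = b^3 + I*b^3 - 17*b^2 - 4*I*b^2 + 9*b + 48*I*b + 14 - 80*I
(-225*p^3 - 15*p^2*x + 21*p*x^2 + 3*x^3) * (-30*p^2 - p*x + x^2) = 6750*p^5 + 675*p^4*x - 840*p^3*x^2 - 126*p^2*x^3 + 18*p*x^4 + 3*x^5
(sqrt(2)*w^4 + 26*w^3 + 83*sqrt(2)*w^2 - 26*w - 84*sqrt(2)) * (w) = sqrt(2)*w^5 + 26*w^4 + 83*sqrt(2)*w^3 - 26*w^2 - 84*sqrt(2)*w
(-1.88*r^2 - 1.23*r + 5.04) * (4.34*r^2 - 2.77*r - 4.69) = -8.1592*r^4 - 0.1306*r^3 + 34.0979*r^2 - 8.1921*r - 23.6376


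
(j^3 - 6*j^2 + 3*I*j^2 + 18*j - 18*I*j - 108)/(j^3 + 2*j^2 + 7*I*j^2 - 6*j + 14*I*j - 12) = (j^2 - 3*j*(2 + I) + 18*I)/(j^2 + j*(2 + I) + 2*I)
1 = 1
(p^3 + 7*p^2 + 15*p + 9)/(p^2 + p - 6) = (p^2 + 4*p + 3)/(p - 2)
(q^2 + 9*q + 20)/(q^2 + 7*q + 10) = (q + 4)/(q + 2)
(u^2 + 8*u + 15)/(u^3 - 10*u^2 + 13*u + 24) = (u^2 + 8*u + 15)/(u^3 - 10*u^2 + 13*u + 24)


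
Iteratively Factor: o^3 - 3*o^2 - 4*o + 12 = (o + 2)*(o^2 - 5*o + 6) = (o - 2)*(o + 2)*(o - 3)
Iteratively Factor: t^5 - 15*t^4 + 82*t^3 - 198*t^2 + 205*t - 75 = (t - 3)*(t^4 - 12*t^3 + 46*t^2 - 60*t + 25) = (t - 3)*(t - 1)*(t^3 - 11*t^2 + 35*t - 25) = (t - 5)*(t - 3)*(t - 1)*(t^2 - 6*t + 5) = (t - 5)^2*(t - 3)*(t - 1)*(t - 1)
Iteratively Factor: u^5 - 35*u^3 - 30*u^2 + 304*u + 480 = (u + 2)*(u^4 - 2*u^3 - 31*u^2 + 32*u + 240) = (u - 5)*(u + 2)*(u^3 + 3*u^2 - 16*u - 48) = (u - 5)*(u + 2)*(u + 3)*(u^2 - 16) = (u - 5)*(u - 4)*(u + 2)*(u + 3)*(u + 4)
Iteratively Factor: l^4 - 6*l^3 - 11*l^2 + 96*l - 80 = (l - 4)*(l^3 - 2*l^2 - 19*l + 20) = (l - 5)*(l - 4)*(l^2 + 3*l - 4) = (l - 5)*(l - 4)*(l + 4)*(l - 1)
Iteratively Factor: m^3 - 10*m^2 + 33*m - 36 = (m - 3)*(m^2 - 7*m + 12) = (m - 3)^2*(m - 4)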